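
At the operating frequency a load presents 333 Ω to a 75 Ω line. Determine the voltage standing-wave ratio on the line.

For a purely resistive load, VSWR = R_L/Z_0 or Z_0/R_L (whichever > 1) = 333/75

VSWR ≈ 4.44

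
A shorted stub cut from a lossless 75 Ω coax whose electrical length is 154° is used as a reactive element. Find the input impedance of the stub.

Z_in ≈ −j36.6 Ω

tan(βl) = -0.488
For a shorted stub, Z_in = jZ_0·tan(βl)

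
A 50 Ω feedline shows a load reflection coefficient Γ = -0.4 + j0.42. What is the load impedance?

Z_L = Z_0·(1 + Γ)/(1 − Γ) = 50·(0.6 + j0.42)/(1.4 − j0.42)

Z_L ≈ 15.5 + j19.7 Ω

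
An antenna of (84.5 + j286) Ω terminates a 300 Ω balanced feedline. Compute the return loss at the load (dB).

RL ≈ 2.53 dB

Γ = (-215.5 + j286)/(384.5 + j286), |Γ| = 0.747
RL = −20·log₁₀|Γ| = −20·log₁₀(0.747)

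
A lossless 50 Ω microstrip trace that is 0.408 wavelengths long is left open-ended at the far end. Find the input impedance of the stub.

Z_in ≈ +j76.6 Ω

βl = 2π × 0.408 = 147°
tan(βl) = -0.652
For an open-ended stub, Z_in = −jZ_0·cot(βl) = −jZ_0/tan(βl)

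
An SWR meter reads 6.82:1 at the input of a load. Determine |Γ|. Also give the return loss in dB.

|Γ| = (S − 1)/(S + 1) = (6.82 − 1)/(6.82 + 1) = 5.82/7.82
RL = −20·log₁₀|Γ| = −20·log₁₀(0.744)

|Γ| ≈ 0.744; return loss ≈ 2.57 dB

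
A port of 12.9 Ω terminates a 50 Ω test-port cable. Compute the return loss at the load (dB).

RL ≈ 4.59 dB

Γ = (12.9 − 50)/(12.9 + 50) = -0.59
RL = −20·log₁₀|Γ| = −20·log₁₀(0.59)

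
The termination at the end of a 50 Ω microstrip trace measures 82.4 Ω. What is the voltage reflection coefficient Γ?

Γ = (Z_L − Z_0)/(Z_L + Z_0) = (82.4 − 50)/(82.4 + 50) = 32.4/132.4

Γ = 0.245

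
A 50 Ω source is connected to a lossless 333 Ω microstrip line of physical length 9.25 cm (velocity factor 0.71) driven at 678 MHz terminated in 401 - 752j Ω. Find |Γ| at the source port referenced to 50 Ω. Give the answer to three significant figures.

λ = v/f = 0.71·c / 678 MHz = 0.314 m
βl = 2π·l/λ = 2π × 0.294 = 106°
tan(βl) = -3.49
Z_in = Z_0·(Z_L + jZ_0·tanβl)/(Z_0 + jZ_L·tanβl) = 81.3 + j229 Ω
Γ_s = (Z_in − Z_s)/(Z_in + Z_s) = (31.3 + j229)/(131 + j229), |Γ_s| = 0.875

|Γ| ≈ 0.875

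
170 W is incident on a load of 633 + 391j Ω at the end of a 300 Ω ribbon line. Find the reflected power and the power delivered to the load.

|Γ| = |(333 + j391)/(933 + j391)| = 0.508
|Γ|² = 0.258
P_refl = |Γ|²·P_inc = 43.8 W, P_del = (1 − |Γ|²)·P_inc = 126 W

P_reflected ≈ 43.8 W; P_delivered ≈ 126 W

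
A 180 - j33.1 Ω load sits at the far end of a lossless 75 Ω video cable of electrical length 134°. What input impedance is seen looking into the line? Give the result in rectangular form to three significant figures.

Z_in ≈ 57.6 + j59.8 Ω

tan(βl) = tan(134°) = -1.04
Z_in = Z_0·(Z_L + jZ_0·tanβl)/(Z_0 + jZ_L·tanβl)
     = 75·(180 − j111)/(40.7 − j186)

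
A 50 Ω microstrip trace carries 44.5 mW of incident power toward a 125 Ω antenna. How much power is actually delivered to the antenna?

Γ = (125 − 50)/(125 + 50) = 0.429
|Γ|² = 0.184
P_refl = |Γ|²·P_inc = 8.17 mW, P_del = (1 − |Γ|²)·P_inc = 36.3 mW

P_delivered ≈ 36.3 mW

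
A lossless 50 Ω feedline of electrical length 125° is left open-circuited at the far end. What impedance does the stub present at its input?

tan(βl) = -1.43
For an open-circuited stub, Z_in = −jZ_0·cot(βl) = −jZ_0/tan(βl)

Z_in ≈ +j35 Ω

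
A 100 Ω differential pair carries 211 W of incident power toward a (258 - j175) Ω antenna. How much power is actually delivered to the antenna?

P_delivered ≈ 137 W

|Γ| = |(158 − j175)/(358 − j175)| = 0.592
|Γ|² = 0.35
P_refl = |Γ|²·P_inc = 73.9 W, P_del = (1 − |Γ|²)·P_inc = 137 W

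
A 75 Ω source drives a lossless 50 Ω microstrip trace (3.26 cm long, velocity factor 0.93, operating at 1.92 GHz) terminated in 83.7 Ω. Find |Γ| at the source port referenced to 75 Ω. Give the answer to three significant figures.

|Γ| ≈ 0.426

λ = v/f = 0.93·c / 1.92 GHz = 0.145 m
βl = 2π·l/λ = 2π × 0.224 = 80.8°
tan(βl) = 6.15
Z_in = Z_0·(Z_L + jZ_0·tanβl)/(Z_0 + jZ_L·tanβl) = 30.4 − j5.18 Ω
Γ_s = (Z_in − Z_s)/(Z_in + Z_s) = (-44.6 − j5.18)/(105 − j5.18), |Γ_s| = 0.426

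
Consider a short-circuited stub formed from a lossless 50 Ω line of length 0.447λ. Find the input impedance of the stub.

βl = 2π × 0.447 = 161°
tan(βl) = -0.346
For a short-circuited stub, Z_in = jZ_0·tan(βl)

Z_in ≈ −j17.3 Ω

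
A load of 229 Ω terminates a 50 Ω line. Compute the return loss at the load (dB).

RL ≈ 3.86 dB

Γ = (229 − 50)/(229 + 50) = 0.642
RL = −20·log₁₀|Γ| = −20·log₁₀(0.642)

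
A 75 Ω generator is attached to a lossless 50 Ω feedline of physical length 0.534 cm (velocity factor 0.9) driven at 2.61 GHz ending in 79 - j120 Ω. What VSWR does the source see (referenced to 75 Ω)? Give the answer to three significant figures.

λ = v/f = 0.9·c / 2.61 GHz = 0.103 m
βl = 2π·l/λ = 2π × 0.0516 = 18.6°
tan(βl) = 0.336
Z_in = Z_0·(Z_L + jZ_0·tanβl)/(Z_0 + jZ_L·tanβl) = 24.8 − j64.4 Ω
Γ_s = (Z_in − Z_s)/(Z_in + Z_s) = (-50.2 − j64.4)/(99.8 − j64.4), |Γ_s| = 0.688
VSWR = (1 + |Γ_s|)/(1 − |Γ_s|)

VSWR ≈ 5.4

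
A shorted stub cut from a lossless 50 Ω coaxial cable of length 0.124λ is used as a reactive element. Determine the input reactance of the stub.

βl = 2π × 0.124 = 44.6°
tan(βl) = 0.988
For a shorted stub, Z_in = jZ_0·tan(βl)

X_in ≈ 49.4 Ω (inductive)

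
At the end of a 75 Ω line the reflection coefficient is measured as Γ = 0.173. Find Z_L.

Z_L = Z_0·(1 + Γ)/(1 − Γ) = 75·(1.17)/(0.827)

Z_L ≈ 106 Ω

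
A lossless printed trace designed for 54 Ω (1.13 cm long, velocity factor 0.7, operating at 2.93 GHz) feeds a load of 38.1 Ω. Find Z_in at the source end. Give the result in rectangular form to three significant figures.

Z_in ≈ 58.7 + j19.2 Ω

λ = v/f = 0.7·c / 2.93 GHz = 0.0717 m
βl = 2π·l/λ = 2π × 0.158 = 56.8°
tan(βl) = tan(56.8°) = 1.53
Z_in = Z_0·(Z_L + jZ_0·tanβl)/(Z_0 + jZ_L·tanβl)
     = 54·(38.1 + j82.4)/(54 + j58.1)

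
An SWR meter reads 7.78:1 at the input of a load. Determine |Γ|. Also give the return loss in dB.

|Γ| ≈ 0.772; return loss ≈ 2.25 dB

|Γ| = (S − 1)/(S + 1) = (7.78 − 1)/(7.78 + 1) = 6.78/8.78
RL = −20·log₁₀|Γ| = −20·log₁₀(0.772)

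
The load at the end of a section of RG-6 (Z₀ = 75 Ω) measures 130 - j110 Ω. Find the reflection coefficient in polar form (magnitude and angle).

Γ ≈ 0.529 ∠ -35.2°

Γ = (Z_L − Z_0)/(Z_L + Z_0) = (55 − j110)/(205 − j110)
|Γ| = 123/233 = 0.529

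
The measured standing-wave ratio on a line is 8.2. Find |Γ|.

|Γ| ≈ 0.783

|Γ| = (S − 1)/(S + 1) = (8.2 − 1)/(8.2 + 1) = 7.2/9.2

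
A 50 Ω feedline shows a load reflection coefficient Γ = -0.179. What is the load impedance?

Z_L ≈ 34.8 Ω

Z_L = Z_0·(1 + Γ)/(1 − Γ) = 50·(0.821)/(1.18)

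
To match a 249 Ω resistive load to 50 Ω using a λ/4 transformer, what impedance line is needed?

Z_qwt ≈ 112 Ω

Z_qwt = √(Z_0·R_L) = √(50 × 249) = √12450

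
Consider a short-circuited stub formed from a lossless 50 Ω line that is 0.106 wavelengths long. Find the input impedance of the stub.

Z_in ≈ +j39.3 Ω

βl = 2π × 0.106 = 38.2°
tan(βl) = 0.786
For a short-circuited stub, Z_in = jZ_0·tan(βl)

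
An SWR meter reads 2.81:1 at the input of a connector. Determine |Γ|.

|Γ| ≈ 0.475

|Γ| = (S − 1)/(S + 1) = (2.81 − 1)/(2.81 + 1) = 1.81/3.81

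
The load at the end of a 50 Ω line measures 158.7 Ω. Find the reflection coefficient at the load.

Γ = 0.521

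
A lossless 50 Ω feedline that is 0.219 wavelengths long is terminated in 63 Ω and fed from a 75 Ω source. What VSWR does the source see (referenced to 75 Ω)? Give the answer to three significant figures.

βl = 2π × 0.219 = 78.8°
tan(βl) = 5.07
Z_in = Z_0·(Z_L + jZ_0·tanβl)/(Z_0 + jZ_L·tanβl) = 40.2 − j3.56 Ω
Γ_s = (Z_in − Z_s)/(Z_in + Z_s) = (-34.8 − j3.56)/(115 − j3.56), |Γ_s| = 0.303
VSWR = (1 + |Γ_s|)/(1 − |Γ_s|)

VSWR ≈ 1.87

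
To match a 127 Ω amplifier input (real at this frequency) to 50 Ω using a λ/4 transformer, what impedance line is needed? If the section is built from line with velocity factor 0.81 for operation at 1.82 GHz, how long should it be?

Z_qwt ≈ 79.7 Ω; length ≈ 3.34 cm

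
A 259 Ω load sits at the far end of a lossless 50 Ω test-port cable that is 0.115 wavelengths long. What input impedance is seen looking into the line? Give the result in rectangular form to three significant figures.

Z_in ≈ 21.1 − j52.1 Ω

βl = 2π × 0.115 = 41.4°
tan(βl) = tan(41.4°) = 0.882
Z_in = Z_0·(Z_L + jZ_0·tanβl)/(Z_0 + jZ_L·tanβl)
     = 50·(259 + j44.1)/(50 + j228)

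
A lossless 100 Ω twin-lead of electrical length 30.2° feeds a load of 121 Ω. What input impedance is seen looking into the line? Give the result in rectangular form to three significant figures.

tan(βl) = tan(30.2°) = 0.582
Z_in = Z_0·(Z_L + jZ_0·tanβl)/(Z_0 + jZ_L·tanβl)
     = 100·(121 + j58.2)/(100 + j70.4)

Z_in ≈ 108 − j18.1 Ω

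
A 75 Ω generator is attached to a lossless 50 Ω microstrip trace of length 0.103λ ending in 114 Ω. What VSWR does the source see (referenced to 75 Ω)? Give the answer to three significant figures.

VSWR ≈ 2.3

βl = 2π × 0.103 = 37.1°
tan(βl) = 0.756
Z_in = Z_0·(Z_L + jZ_0·tanβl)/(Z_0 + jZ_L·tanβl) = 45.1 − j40 Ω
Γ_s = (Z_in − Z_s)/(Z_in + Z_s) = (-29.9 − j40)/(120 − j40), |Γ_s| = 0.394
VSWR = (1 + |Γ_s|)/(1 − |Γ_s|)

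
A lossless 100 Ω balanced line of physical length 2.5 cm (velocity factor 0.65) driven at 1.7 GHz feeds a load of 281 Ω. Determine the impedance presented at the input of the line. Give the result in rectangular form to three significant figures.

λ = v/f = 0.65·c / 1.7 GHz = 0.115 m
βl = 2π·l/λ = 2π × 0.218 = 78.5°
tan(βl) = tan(78.5°) = 4.9
Z_in = Z_0·(Z_L + jZ_0·tanβl)/(Z_0 + jZ_L·tanβl)
     = 100·(281 + j490)/(100 + j1380)

Z_in ≈ 36.9 − j17.7 Ω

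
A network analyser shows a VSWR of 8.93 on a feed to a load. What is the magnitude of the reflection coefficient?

|Γ| = (S − 1)/(S + 1) = (8.93 − 1)/(8.93 + 1) = 7.93/9.93

|Γ| ≈ 0.799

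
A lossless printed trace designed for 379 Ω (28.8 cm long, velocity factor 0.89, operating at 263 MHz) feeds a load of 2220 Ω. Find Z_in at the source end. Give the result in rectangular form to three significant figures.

λ = v/f = 0.89·c / 263 MHz = 1.02 m
βl = 2π·l/λ = 2π × 0.284 = 102°
tan(βl) = tan(102°) = -4.65
Z_in = Z_0·(Z_L + jZ_0·tanβl)/(Z_0 + jZ_L·tanβl)
     = 379·(2220 − j1760)/(379 − j10300)

Z_in ≈ 67.6 + j79 Ω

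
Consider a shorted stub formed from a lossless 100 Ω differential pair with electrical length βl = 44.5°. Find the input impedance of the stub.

Z_in ≈ +j98.3 Ω

tan(βl) = 0.983
For a shorted stub, Z_in = jZ_0·tan(βl)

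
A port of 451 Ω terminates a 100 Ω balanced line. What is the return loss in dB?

RL ≈ 3.92 dB

Γ = (451 − 100)/(451 + 100) = 0.637
RL = −20·log₁₀|Γ| = −20·log₁₀(0.637)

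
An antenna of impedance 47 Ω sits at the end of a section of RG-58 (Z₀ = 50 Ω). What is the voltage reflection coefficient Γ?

Γ = -0.0309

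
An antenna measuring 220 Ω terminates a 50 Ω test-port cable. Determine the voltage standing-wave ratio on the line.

Γ = (220 − 50)/(220 + 50) = 0.63
VSWR = (1 + 0.63)/(1 − 0.63)

VSWR ≈ 4.4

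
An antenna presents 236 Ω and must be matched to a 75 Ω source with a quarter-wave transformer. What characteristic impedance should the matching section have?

Z_qwt = √(Z_0·R_L) = √(75 × 236) = √17700

Z_qwt ≈ 133 Ω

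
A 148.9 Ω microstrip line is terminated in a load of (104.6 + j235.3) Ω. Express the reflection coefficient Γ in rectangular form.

Γ = (Z_L − Z_0)/(Z_L + Z_0) = (-44.3 + j235.3)/(253.5 + j235.3)

Γ ≈ 0.369 + j0.586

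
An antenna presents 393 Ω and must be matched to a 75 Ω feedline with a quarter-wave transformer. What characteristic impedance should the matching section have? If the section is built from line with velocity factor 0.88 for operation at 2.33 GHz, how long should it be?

Z_qwt = √(Z_0·R_L) = √(75 × 393) = √29480
λ = 0.88·c/f = 0.113 m, so l = λ/4 = 0.0283 m

Z_qwt ≈ 172 Ω; length ≈ 2.83 cm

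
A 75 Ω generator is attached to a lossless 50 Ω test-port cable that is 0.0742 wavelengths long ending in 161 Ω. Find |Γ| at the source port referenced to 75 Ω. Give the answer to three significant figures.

|Γ| ≈ 0.465

βl = 2π × 0.0742 = 26.7°
tan(βl) = 0.503
Z_in = Z_0·(Z_L + jZ_0·tanβl)/(Z_0 + jZ_L·tanβl) = 55.7 − j65 Ω
Γ_s = (Z_in − Z_s)/(Z_in + Z_s) = (-19.3 − j65)/(131 − j65), |Γ_s| = 0.465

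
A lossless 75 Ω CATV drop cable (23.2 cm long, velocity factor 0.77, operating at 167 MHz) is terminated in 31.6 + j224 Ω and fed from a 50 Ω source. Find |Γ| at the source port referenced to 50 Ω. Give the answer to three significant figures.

λ = v/f = 0.77·c / 167 MHz = 1.38 m
βl = 2π·l/λ = 2π × 0.168 = 60.4°
tan(βl) = 1.76
Z_in = Z_0·(Z_L + jZ_0·tanβl)/(Z_0 + jZ_L·tanβl) = 6.94 − j82.5 Ω
Γ_s = (Z_in − Z_s)/(Z_in + Z_s) = (-43.1 − j82.5)/(56.9 − j82.5), |Γ_s| = 0.928

|Γ| ≈ 0.928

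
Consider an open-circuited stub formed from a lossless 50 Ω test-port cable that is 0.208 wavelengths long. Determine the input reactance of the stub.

βl = 2π × 0.208 = 74.9°
tan(βl) = 3.7
For an open-circuited stub, Z_in = −jZ_0·cot(βl) = −jZ_0/tan(βl)

X_in ≈ -13.5 Ω (capacitive)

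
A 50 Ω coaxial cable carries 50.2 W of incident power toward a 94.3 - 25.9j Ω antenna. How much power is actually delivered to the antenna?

P_delivered ≈ 44 W

|Γ| = |(44.3 − j25.9)/(144.3 − j25.9)| = 0.35
|Γ|² = 0.123
P_refl = |Γ|²·P_inc = 6.15 W, P_del = (1 − |Γ|²)·P_inc = 44 W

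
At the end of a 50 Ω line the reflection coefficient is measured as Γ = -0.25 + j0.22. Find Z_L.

Z_L ≈ 27.6 + j13.7 Ω

Z_L = Z_0·(1 + Γ)/(1 − Γ) = 50·(0.75 + j0.22)/(1.25 − j0.22)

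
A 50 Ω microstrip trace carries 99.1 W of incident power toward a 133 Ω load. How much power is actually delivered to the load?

P_delivered ≈ 78.7 W

Γ = (133 − 50)/(133 + 50) = 0.454
|Γ|² = 0.206
P_refl = |Γ|²·P_inc = 20.4 W, P_del = (1 − |Γ|²)·P_inc = 78.7 W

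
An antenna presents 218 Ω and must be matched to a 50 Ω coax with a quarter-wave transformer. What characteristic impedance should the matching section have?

Z_qwt ≈ 104 Ω

Z_qwt = √(Z_0·R_L) = √(50 × 218) = √10900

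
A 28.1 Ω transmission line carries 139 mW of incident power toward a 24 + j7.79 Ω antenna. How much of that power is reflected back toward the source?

|Γ| = |(-4.1 + j7.79)/(52.1 + j7.79)| = 0.167
|Γ|² = 0.0279
P_refl = |Γ|²·P_inc = 3.88 mW, P_del = (1 − |Γ|²)·P_inc = 135 mW

P_reflected ≈ 3.88 mW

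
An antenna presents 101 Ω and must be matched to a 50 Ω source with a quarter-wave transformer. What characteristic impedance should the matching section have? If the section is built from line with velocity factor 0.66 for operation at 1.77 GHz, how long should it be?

Z_qwt ≈ 71.1 Ω; length ≈ 2.8 cm

Z_qwt = √(Z_0·R_L) = √(50 × 101) = √5050
λ = 0.66·c/f = 0.112 m, so l = λ/4 = 0.028 m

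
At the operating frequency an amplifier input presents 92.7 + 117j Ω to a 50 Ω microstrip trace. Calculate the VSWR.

VSWR ≈ 5.15

Γ = (Z_L − Z_0)/(Z_L + Z_0) = (42.7 + j117)/(142.7 + j117)
|Γ| = 125/185 = 0.675
VSWR = (1 + |Γ|)/(1 − |Γ|) = 1.67/0.325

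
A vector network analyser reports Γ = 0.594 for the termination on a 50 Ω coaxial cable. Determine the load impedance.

Z_L = Z_0·(1 + Γ)/(1 − Γ) = 50·(1.59)/(0.406)

Z_L ≈ 196 Ω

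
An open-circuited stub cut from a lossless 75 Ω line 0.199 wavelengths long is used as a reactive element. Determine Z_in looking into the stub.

βl = 2π × 0.199 = 71.6°
tan(βl) = 3.01
For an open-circuited stub, Z_in = −jZ_0·cot(βl) = −jZ_0/tan(βl)

Z_in ≈ −j24.9 Ω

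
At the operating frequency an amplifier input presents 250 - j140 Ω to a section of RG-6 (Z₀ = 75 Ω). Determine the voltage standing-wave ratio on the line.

VSWR ≈ 4.45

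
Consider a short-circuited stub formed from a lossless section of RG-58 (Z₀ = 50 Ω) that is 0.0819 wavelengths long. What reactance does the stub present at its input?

βl = 2π × 0.0819 = 29.5°
tan(βl) = 0.565
For a short-circuited stub, Z_in = jZ_0·tan(βl)

X_in ≈ 28.3 Ω (inductive)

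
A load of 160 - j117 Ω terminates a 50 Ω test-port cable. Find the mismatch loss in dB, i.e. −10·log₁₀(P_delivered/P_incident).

mismatch loss ≈ 2.57 dB

Γ = (110 − j117)/(210 − j117), |Γ| = 0.668
|Γ|² = 0.446, so P_del/P_inc = 1 − |Γ|² = 0.554
ML = −10·log₁₀(1 − |Γ|²)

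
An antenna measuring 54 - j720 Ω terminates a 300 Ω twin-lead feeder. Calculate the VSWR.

Γ = (Z_L − Z_0)/(Z_L + Z_0) = (-246 − j720)/(354 − j720)
|Γ| = 761/802 = 0.948
VSWR = (1 + |Γ|)/(1 − |Γ|) = 1.95/0.0517

VSWR ≈ 37.7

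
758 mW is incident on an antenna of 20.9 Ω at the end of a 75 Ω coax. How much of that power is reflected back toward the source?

P_reflected ≈ 241 mW

Γ = (20.9 − 75)/(20.9 + 75) = -0.564
|Γ|² = 0.318
P_refl = |Γ|²·P_inc = 241 mW, P_del = (1 − |Γ|²)·P_inc = 517 mW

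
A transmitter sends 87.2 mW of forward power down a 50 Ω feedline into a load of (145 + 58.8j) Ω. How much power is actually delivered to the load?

P_delivered ≈ 61 mW

|Γ| = |(95 + j58.8)/(195 + j58.8)| = 0.549
|Γ|² = 0.301
P_refl = |Γ|²·P_inc = 26.2 mW, P_del = (1 − |Γ|²)·P_inc = 61 mW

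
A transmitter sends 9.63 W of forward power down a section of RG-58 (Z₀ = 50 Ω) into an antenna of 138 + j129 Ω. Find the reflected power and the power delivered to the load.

P_reflected ≈ 4.52 W; P_delivered ≈ 5.11 W

|Γ| = |(88 + j129)/(188 + j129)| = 0.685
|Γ|² = 0.469
P_refl = |Γ|²·P_inc = 4.52 W, P_del = (1 − |Γ|²)·P_inc = 5.11 W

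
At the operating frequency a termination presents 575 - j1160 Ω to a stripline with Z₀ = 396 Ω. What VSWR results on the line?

VSWR ≈ 7.92

Γ = (Z_L − Z_0)/(Z_L + Z_0) = (179 − j1160)/(971 − j1160)
|Γ| = 1170/1510 = 0.776
VSWR = (1 + |Γ|)/(1 − |Γ|) = 1.78/0.224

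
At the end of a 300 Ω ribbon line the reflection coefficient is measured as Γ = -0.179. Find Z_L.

Z_L = Z_0·(1 + Γ)/(1 − Γ) = 300·(0.821)/(1.18)

Z_L ≈ 209 Ω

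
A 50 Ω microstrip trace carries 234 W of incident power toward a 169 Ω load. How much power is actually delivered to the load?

Γ = (169 − 50)/(169 + 50) = 0.543
|Γ|² = 0.295
P_refl = |Γ|²·P_inc = 69.1 W, P_del = (1 − |Γ|²)·P_inc = 165 W

P_delivered ≈ 165 W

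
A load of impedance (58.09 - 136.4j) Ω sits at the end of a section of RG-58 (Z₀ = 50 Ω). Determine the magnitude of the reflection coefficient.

Γ = (Z_L − Z_0)/(Z_L + Z_0) = (8.09 − j136.4)/(108.1 − j136.4)
|Γ| = 137/174

|Γ| ≈ 0.785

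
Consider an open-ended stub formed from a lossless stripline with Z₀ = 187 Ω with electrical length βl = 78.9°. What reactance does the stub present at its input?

X_in ≈ -36.7 Ω (capacitive)

tan(βl) = 5.1
For an open-ended stub, Z_in = −jZ_0·cot(βl) = −jZ_0/tan(βl)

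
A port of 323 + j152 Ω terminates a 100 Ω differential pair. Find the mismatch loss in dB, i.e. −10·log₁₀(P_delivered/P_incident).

mismatch loss ≈ 1.94 dB

Γ = (223 + j152)/(423 + j152), |Γ| = 0.6
|Γ|² = 0.361, so P_del/P_inc = 1 − |Γ|² = 0.639
ML = −10·log₁₀(1 − |Γ|²)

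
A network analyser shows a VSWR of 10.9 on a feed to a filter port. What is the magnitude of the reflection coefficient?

|Γ| ≈ 0.832

|Γ| = (S − 1)/(S + 1) = (10.9 − 1)/(10.9 + 1) = 9.9/11.9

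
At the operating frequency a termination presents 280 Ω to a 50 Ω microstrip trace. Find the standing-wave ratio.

VSWR ≈ 5.6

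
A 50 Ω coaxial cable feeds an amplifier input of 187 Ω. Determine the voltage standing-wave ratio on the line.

VSWR ≈ 3.74

For a purely resistive load, VSWR = R_L/Z_0 or Z_0/R_L (whichever > 1) = 187/50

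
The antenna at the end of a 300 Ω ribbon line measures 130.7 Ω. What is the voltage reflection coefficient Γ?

Γ = (Z_L − Z_0)/(Z_L + Z_0) = (130.7 − 300)/(130.7 + 300) = -169.3/430.7

Γ = -0.393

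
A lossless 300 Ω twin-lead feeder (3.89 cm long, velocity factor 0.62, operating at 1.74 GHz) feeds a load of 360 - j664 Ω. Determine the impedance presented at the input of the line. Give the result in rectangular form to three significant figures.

λ = v/f = 0.62·c / 1.74 GHz = 0.107 m
βl = 2π·l/λ = 2π × 0.364 = 131°
tan(βl) = tan(131°) = -1.15
Z_in = Z_0·(Z_L + jZ_0·tanβl)/(Z_0 + jZ_L·tanβl)
     = 300·(360 − j1010)/(-464 − j414)

Z_in ≈ 195 + j479 Ω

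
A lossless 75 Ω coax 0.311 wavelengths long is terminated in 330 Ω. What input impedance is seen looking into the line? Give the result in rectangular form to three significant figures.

Z_in ≈ 19.7 + j28.4 Ω

βl = 2π × 0.311 = 112°
tan(βl) = tan(112°) = -2.48
Z_in = Z_0·(Z_L + jZ_0·tanβl)/(Z_0 + jZ_L·tanβl)
     = 75·(330 − j186)/(75 − j818)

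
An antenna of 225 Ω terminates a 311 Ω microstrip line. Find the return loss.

RL ≈ 15.9 dB

Γ = (225 − 311)/(225 + 311) = -0.16
RL = −20·log₁₀|Γ| = −20·log₁₀(0.16)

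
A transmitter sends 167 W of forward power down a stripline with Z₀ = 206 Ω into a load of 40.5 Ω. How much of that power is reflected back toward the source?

P_reflected ≈ 75.3 W

Γ = (40.5 − 206)/(40.5 + 206) = -0.671
|Γ|² = 0.451
P_refl = |Γ|²·P_inc = 75.3 W, P_del = (1 − |Γ|²)·P_inc = 91.7 W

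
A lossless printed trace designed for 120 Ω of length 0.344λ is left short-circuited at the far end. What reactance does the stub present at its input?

X_in ≈ -179 Ω (capacitive)

βl = 2π × 0.344 = 124°
tan(βl) = -1.49
For a short-circuited stub, Z_in = jZ_0·tan(βl)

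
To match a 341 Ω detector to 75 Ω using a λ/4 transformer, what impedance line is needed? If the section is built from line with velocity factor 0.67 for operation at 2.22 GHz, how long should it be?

Z_qwt ≈ 160 Ω; length ≈ 2.26 cm

Z_qwt = √(Z_0·R_L) = √(75 × 341) = √25580
λ = 0.67·c/f = 0.0905 m, so l = λ/4 = 0.0226 m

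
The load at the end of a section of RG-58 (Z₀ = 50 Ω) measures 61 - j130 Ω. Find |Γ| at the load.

Γ = (Z_L − Z_0)/(Z_L + Z_0) = (11 − j130)/(111 − j130)
|Γ| = 130/171

|Γ| ≈ 0.763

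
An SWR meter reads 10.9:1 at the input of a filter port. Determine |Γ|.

|Γ| ≈ 0.832

|Γ| = (S − 1)/(S + 1) = (10.9 − 1)/(10.9 + 1) = 9.9/11.9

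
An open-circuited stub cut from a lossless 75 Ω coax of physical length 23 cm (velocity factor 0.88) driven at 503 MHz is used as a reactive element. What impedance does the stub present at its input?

Z_in ≈ +j183 Ω

λ = v/f = 0.88·c / 503 MHz = 0.525 m
βl = 2π·l/λ = 2π × 0.438 = 158°
tan(βl) = -0.409
For an open-circuited stub, Z_in = −jZ_0·cot(βl) = −jZ_0/tan(βl)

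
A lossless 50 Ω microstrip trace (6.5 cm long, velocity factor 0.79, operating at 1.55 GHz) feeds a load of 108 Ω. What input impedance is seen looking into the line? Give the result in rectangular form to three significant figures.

Z_in ≈ 61.6 + j42.2 Ω

λ = v/f = 0.79·c / 1.55 GHz = 0.153 m
βl = 2π·l/λ = 2π × 0.425 = 153°
tan(βl) = tan(153°) = -0.509
Z_in = Z_0·(Z_L + jZ_0·tanβl)/(Z_0 + jZ_L·tanβl)
     = 50·(108 − j25.4)/(50 − j54.9)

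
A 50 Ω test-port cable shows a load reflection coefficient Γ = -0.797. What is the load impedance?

Z_L ≈ 5.65 Ω

Z_L = Z_0·(1 + Γ)/(1 − Γ) = 50·(0.203)/(1.8)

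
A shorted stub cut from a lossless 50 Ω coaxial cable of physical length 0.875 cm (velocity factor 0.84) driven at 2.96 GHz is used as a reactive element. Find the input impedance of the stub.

λ = v/f = 0.84·c / 2.96 GHz = 0.0851 m
βl = 2π·l/λ = 2π × 0.103 = 37°
tan(βl) = 0.754
For a shorted stub, Z_in = jZ_0·tan(βl)

Z_in ≈ +j37.7 Ω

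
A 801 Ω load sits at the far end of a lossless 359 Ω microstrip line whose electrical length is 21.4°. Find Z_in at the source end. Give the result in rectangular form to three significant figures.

Z_in ≈ 524 − j317 Ω

tan(βl) = tan(21.4°) = 0.392
Z_in = Z_0·(Z_L + jZ_0·tanβl)/(Z_0 + jZ_L·tanβl)
     = 359·(801 + j141)/(359 + j314)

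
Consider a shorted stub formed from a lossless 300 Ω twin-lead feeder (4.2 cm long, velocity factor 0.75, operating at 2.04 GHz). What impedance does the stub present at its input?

Z_in ≈ −j279 Ω

λ = v/f = 0.75·c / 2.04 GHz = 0.11 m
βl = 2π·l/λ = 2π × 0.381 = 137°
tan(βl) = -0.93
For a shorted stub, Z_in = jZ_0·tan(βl)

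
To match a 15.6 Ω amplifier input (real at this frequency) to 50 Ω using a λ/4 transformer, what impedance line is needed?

Z_qwt = √(Z_0·R_L) = √(50 × 15.6) = √780

Z_qwt ≈ 27.9 Ω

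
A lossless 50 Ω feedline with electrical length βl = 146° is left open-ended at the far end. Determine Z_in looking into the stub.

tan(βl) = -0.675
For an open-ended stub, Z_in = −jZ_0·cot(βl) = −jZ_0/tan(βl)

Z_in ≈ +j74.1 Ω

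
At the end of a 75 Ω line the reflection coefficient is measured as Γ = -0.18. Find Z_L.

Z_L = Z_0·(1 + Γ)/(1 − Γ) = 75·(0.82)/(1.18)

Z_L ≈ 52.1 Ω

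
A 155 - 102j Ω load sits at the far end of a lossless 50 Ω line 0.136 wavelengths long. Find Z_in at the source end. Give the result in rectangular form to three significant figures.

Z_in ≈ 15.1 − j29.4 Ω

βl = 2π × 0.136 = 49°
tan(βl) = tan(49°) = 1.15
Z_in = Z_0·(Z_L + jZ_0·tanβl)/(Z_0 + jZ_L·tanβl)
     = 50·(155 − j44.6)/(167 + j178)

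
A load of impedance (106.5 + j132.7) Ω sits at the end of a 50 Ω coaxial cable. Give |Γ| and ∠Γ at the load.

Γ = (Z_L − Z_0)/(Z_L + Z_0) = (56.5 + j132.7)/(156.5 + j132.7)
|Γ| = 144/205 = 0.703

Γ ≈ 0.703 ∠ 26.6°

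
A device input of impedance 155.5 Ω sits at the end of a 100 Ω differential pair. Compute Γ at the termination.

Γ = (Z_L − Z_0)/(Z_L + Z_0) = (155.5 − 100)/(155.5 + 100) = 55.5/255.5

Γ = 0.217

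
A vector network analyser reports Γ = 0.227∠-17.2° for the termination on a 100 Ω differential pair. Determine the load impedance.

Z_L = Z_0·(1 + Γ)/(1 − Γ) = 100·(1.22 − j0.0671)/(0.783 + j0.0671)

Z_L ≈ 154 − j21.7 Ω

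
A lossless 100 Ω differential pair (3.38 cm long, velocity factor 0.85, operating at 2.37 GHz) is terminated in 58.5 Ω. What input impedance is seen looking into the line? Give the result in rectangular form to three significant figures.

Z_in ≈ 132 − j53.5 Ω

λ = v/f = 0.85·c / 2.37 GHz = 0.108 m
βl = 2π·l/λ = 2π × 0.314 = 113°
tan(βl) = tan(113°) = -2.35
Z_in = Z_0·(Z_L + jZ_0·tanβl)/(Z_0 + jZ_L·tanβl)
     = 100·(58.5 − j235)/(100 − j137)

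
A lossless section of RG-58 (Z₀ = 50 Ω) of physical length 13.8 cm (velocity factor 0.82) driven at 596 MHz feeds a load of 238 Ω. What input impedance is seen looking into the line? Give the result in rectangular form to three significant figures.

Z_in ≈ 13.9 + j27.6 Ω

λ = v/f = 0.82·c / 596 MHz = 0.413 m
βl = 2π·l/λ = 2π × 0.334 = 120°
tan(βl) = tan(120°) = -1.71
Z_in = Z_0·(Z_L + jZ_0·tanβl)/(Z_0 + jZ_L·tanβl)
     = 50·(238 − j85.3)/(50 − j406)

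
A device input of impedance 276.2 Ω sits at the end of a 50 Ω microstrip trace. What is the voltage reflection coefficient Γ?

Γ = 0.693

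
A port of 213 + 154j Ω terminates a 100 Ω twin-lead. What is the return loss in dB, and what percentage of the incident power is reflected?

Γ = (113 + j154)/(313 + j154), |Γ| = 0.548
RL = −20·log₁₀(0.548) = 5.23 dB
P_refl/P_inc = |Γ|² = 0.3

RL ≈ 5.23 dB; 30% of incident power reflected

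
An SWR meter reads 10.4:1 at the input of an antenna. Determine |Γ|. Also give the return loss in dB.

|Γ| = (S − 1)/(S + 1) = (10.4 − 1)/(10.4 + 1) = 9.4/11.4
RL = −20·log₁₀|Γ| = −20·log₁₀(0.825)

|Γ| ≈ 0.825; return loss ≈ 1.68 dB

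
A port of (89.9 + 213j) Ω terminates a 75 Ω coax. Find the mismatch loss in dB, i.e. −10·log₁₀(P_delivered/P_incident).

mismatch loss ≈ 4.3 dB

Γ = (14.9 + j213)/(164.9 + j213), |Γ| = 0.793
|Γ|² = 0.628, so P_del/P_inc = 1 − |Γ|² = 0.372
ML = −10·log₁₀(1 − |Γ|²)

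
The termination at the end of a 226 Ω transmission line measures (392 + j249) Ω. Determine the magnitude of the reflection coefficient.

|Γ| ≈ 0.449

Γ = (Z_L − Z_0)/(Z_L + Z_0) = (166 + j249)/(618 + j249)
|Γ| = 299/666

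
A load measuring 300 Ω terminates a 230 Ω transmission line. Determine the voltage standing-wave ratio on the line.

VSWR ≈ 1.3

For a purely resistive load, VSWR = R_L/Z_0 or Z_0/R_L (whichever > 1) = 300/230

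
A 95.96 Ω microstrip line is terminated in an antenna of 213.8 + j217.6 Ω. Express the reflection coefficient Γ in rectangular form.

Γ = (Z_L − Z_0)/(Z_L + Z_0) = (117.8 + j217.6)/(309.8 + j217.6)

Γ ≈ 0.585 + j0.291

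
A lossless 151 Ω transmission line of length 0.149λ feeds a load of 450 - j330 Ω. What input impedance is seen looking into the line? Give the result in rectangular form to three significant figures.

Z_in ≈ 39.8 − j72.1 Ω

βl = 2π × 0.149 = 53.6°
tan(βl) = tan(53.6°) = 1.36
Z_in = Z_0·(Z_L + jZ_0·tanβl)/(Z_0 + jZ_L·tanβl)
     = 151·(450 − j125)/(599 + j611)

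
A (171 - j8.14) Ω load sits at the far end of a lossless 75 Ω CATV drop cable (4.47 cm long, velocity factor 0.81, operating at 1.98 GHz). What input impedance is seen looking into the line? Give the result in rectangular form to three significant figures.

Z_in ≈ 52.1 + j48 Ω

λ = v/f = 0.81·c / 1.98 GHz = 0.123 m
βl = 2π·l/λ = 2π × 0.364 = 131°
tan(βl) = tan(131°) = -1.15
Z_in = Z_0·(Z_L + jZ_0·tanβl)/(Z_0 + jZ_L·tanβl)
     = 75·(171 − j94.1)/(65.7 − j196)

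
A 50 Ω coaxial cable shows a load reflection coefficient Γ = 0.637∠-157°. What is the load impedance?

Z_L = Z_0·(1 + Γ)/(1 − Γ) = 50·(0.414 − j0.249)/(1.59 + j0.249)

Z_L ≈ 11.5 − j9.65 Ω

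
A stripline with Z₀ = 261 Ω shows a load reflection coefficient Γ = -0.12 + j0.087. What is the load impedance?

Z_L = Z_0·(1 + Γ)/(1 − Γ) = 261·(0.88 + j0.087)/(1.12 − j0.087)

Z_L ≈ 202 + j36 Ω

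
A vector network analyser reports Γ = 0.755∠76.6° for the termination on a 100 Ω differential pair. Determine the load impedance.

Z_L ≈ 35.2 + j120 Ω

Z_L = Z_0·(1 + Γ)/(1 − Γ) = 100·(1.17 + j0.734)/(0.825 − j0.734)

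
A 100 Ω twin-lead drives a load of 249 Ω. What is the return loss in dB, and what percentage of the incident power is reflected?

RL ≈ 7.39 dB; 18.2% of incident power reflected

Γ = (249 − 100)/(249 + 100) = 0.427
RL = −20·log₁₀(0.427) = 7.39 dB
P_refl/P_inc = |Γ|² = 0.182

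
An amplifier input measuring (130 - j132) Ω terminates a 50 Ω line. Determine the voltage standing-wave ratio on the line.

Γ = (Z_L − Z_0)/(Z_L + Z_0) = (80 − j132)/(180 − j132)
|Γ| = 154/223 = 0.691
VSWR = (1 + |Γ|)/(1 − |Γ|) = 1.69/0.309

VSWR ≈ 5.48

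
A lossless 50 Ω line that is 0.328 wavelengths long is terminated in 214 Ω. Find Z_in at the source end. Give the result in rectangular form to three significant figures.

βl = 2π × 0.328 = 118°
tan(βl) = tan(118°) = -1.87
Z_in = Z_0·(Z_L + jZ_0·tanβl)/(Z_0 + jZ_L·tanβl)
     = 50·(214 − j93.7)/(50 − j401)

Z_in ≈ 14.8 + j24.8 Ω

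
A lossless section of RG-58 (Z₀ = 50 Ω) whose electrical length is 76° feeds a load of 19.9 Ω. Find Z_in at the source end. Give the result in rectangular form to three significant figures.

tan(βl) = tan(76°) = 4.01
Z_in = Z_0·(Z_L + jZ_0·tanβl)/(Z_0 + jZ_L·tanβl)
     = 50·(19.9 + j201)/(50 + j79.8)

Z_in ≈ 95.8 + j47.6 Ω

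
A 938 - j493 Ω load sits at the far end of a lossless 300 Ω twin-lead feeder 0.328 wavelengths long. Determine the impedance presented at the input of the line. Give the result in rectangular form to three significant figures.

βl = 2π × 0.328 = 118°
tan(βl) = tan(118°) = -1.87
Z_in = Z_0·(Z_L + jZ_0·tanβl)/(Z_0 + jZ_L·tanβl)
     = 300·(938 − j1060)/(-624 − j1760)

Z_in ≈ 109 + j199 Ω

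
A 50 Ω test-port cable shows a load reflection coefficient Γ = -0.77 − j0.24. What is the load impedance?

Z_L ≈ 5.48 − j7.52 Ω

Z_L = Z_0·(1 + Γ)/(1 − Γ) = 50·(0.23 − j0.24)/(1.77 + j0.24)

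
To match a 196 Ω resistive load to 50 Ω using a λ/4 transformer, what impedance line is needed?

Z_qwt = √(Z_0·R_L) = √(50 × 196) = √9800

Z_qwt ≈ 99 Ω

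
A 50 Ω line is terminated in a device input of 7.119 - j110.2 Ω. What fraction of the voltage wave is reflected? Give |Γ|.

|Γ| ≈ 0.953

Γ = (Z_L − Z_0)/(Z_L + Z_0) = (-42.88 − j110.2)/(57.12 − j110.2)
|Γ| = 118/124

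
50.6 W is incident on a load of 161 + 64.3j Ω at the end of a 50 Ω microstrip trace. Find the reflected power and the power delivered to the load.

|Γ| = |(111 + j64.3)/(211 + j64.3)| = 0.582
|Γ|² = 0.338
P_refl = |Γ|²·P_inc = 17.1 W, P_del = (1 − |Γ|²)·P_inc = 33.5 W

P_reflected ≈ 17.1 W; P_delivered ≈ 33.5 W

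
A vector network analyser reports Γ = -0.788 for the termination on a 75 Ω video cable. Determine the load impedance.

Z_L = Z_0·(1 + Γ)/(1 − Γ) = 75·(0.212)/(1.79)

Z_L ≈ 8.89 Ω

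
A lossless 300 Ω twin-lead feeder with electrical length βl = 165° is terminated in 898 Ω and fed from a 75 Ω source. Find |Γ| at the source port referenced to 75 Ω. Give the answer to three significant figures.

|Γ| ≈ 0.837

tan(βl) = -0.268
Z_in = Z_0·(Z_L + jZ_0·tanβl)/(Z_0 + jZ_L·tanβl) = 586 + j389 Ω
Γ_s = (Z_in − Z_s)/(Z_in + Z_s) = (511 + j389)/(661 + j389), |Γ_s| = 0.837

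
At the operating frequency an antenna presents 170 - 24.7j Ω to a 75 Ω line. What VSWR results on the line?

VSWR ≈ 2.33

Γ = (Z_L − Z_0)/(Z_L + Z_0) = (95 − j24.7)/(245 − j24.7)
|Γ| = 98.2/246 = 0.399
VSWR = (1 + |Γ|)/(1 − |Γ|) = 1.4/0.601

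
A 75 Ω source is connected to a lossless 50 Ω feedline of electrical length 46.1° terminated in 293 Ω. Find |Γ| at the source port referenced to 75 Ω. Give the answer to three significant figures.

tan(βl) = 1.04
Z_in = Z_0·(Z_L + jZ_0·tanβl)/(Z_0 + jZ_L·tanβl) = 16 − j45.5 Ω
Γ_s = (Z_in − Z_s)/(Z_in + Z_s) = (-59 − j45.5)/(91 − j45.5), |Γ_s| = 0.732

|Γ| ≈ 0.732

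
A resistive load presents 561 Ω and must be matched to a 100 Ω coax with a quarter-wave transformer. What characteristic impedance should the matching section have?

Z_qwt = √(Z_0·R_L) = √(100 × 561) = √56100

Z_qwt ≈ 237 Ω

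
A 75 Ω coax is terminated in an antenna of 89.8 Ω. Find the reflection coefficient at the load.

Γ = (Z_L − Z_0)/(Z_L + Z_0) = (89.8 − 75)/(89.8 + 75) = 14.8/164.8

Γ = 0.0898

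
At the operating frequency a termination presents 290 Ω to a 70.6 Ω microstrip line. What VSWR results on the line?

VSWR ≈ 4.11

Γ = (290 − 70.6)/(290 + 70.6) = 0.608
VSWR = (1 + 0.608)/(1 − 0.608)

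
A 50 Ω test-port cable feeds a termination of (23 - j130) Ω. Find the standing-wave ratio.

Γ = (Z_L − Z_0)/(Z_L + Z_0) = (-27 − j130)/(73 − j130)
|Γ| = 133/149 = 0.891
VSWR = (1 + |Γ|)/(1 − |Γ|) = 1.89/0.109

VSWR ≈ 17.3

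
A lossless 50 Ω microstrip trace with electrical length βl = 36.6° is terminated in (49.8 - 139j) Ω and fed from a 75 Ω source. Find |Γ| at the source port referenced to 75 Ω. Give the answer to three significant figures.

|Γ| ≈ 0.844

tan(βl) = 0.743
Z_in = Z_0·(Z_L + jZ_0·tanβl)/(Z_0 + jZ_L·tanβl) = 7.77 − j35.1 Ω
Γ_s = (Z_in − Z_s)/(Z_in + Z_s) = (-67.2 − j35.1)/(82.8 − j35.1), |Γ_s| = 0.844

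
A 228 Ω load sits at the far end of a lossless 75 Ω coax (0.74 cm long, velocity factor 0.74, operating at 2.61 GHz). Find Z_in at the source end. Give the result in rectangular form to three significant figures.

Z_in ≈ 70.7 − j85.1 Ω

λ = v/f = 0.74·c / 2.61 GHz = 0.0851 m
βl = 2π·l/λ = 2π × 0.087 = 31.3°
tan(βl) = tan(31.3°) = 0.608
Z_in = Z_0·(Z_L + jZ_0·tanβl)/(Z_0 + jZ_L·tanβl)
     = 75·(228 + j45.6)/(75 + j139)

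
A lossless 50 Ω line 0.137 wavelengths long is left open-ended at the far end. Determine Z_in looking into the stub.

Z_in ≈ −j43 Ω

βl = 2π × 0.137 = 49.3°
tan(βl) = 1.16
For an open-ended stub, Z_in = −jZ_0·cot(βl) = −jZ_0/tan(βl)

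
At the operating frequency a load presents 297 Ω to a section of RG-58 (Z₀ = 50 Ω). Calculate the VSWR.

For a purely resistive load, VSWR = R_L/Z_0 or Z_0/R_L (whichever > 1) = 297/50

VSWR ≈ 5.94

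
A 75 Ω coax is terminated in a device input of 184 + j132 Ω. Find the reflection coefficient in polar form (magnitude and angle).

Γ ≈ 0.589 ∠ 23.4°

Γ = (Z_L − Z_0)/(Z_L + Z_0) = (109 + j132)/(259 + j132)
|Γ| = 171/291 = 0.589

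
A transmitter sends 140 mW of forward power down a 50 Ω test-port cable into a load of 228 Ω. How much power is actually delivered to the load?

Γ = (228 − 50)/(228 + 50) = 0.64
|Γ|² = 0.41
P_refl = |Γ|²·P_inc = 57.4 mW, P_del = (1 − |Γ|²)·P_inc = 82.6 mW

P_delivered ≈ 82.6 mW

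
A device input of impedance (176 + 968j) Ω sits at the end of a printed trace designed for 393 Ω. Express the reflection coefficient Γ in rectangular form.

Γ ≈ 0.645 + j0.603

Γ = (Z_L − Z_0)/(Z_L + Z_0) = (-217 + j968)/(569 + j968)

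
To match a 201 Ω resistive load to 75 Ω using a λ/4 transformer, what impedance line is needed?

Z_qwt ≈ 123 Ω

Z_qwt = √(Z_0·R_L) = √(75 × 201) = √15080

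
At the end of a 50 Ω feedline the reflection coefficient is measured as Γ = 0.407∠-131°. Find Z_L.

Z_L ≈ 24.5 − j18.1 Ω

Z_L = Z_0·(1 + Γ)/(1 − Γ) = 50·(0.733 − j0.307)/(1.27 + j0.307)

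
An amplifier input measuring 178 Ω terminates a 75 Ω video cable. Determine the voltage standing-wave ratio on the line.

For a purely resistive load, VSWR = R_L/Z_0 or Z_0/R_L (whichever > 1) = 178/75

VSWR ≈ 2.37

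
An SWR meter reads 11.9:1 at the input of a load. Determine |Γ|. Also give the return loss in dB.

|Γ| = (S − 1)/(S + 1) = (11.9 − 1)/(11.9 + 1) = 10.9/12.9
RL = −20·log₁₀|Γ| = −20·log₁₀(0.845)

|Γ| ≈ 0.845; return loss ≈ 1.46 dB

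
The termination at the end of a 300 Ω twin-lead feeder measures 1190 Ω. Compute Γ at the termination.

Γ = (Z_L − Z_0)/(Z_L + Z_0) = (1190 − 300)/(1190 + 300) = 890/1490

Γ = 0.597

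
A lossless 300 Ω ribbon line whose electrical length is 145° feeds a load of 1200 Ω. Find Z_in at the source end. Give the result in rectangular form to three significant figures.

Z_in ≈ 202 + j356 Ω

tan(βl) = tan(145°) = -0.7
Z_in = Z_0·(Z_L + jZ_0·tanβl)/(Z_0 + jZ_L·tanβl)
     = 300·(1200 − j210)/(300 − j840)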